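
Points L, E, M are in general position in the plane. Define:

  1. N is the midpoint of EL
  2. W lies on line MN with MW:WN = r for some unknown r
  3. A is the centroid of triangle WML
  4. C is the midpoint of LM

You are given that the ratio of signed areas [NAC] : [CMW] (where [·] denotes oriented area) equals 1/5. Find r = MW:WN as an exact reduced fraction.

Set L = (0, 0), E = (1, 0), M = (0, 1); any affine frame gives the same invariant.
1. N is the midpoint of EL ⇒ N = (1/2, 0)
2. With MW:WN = r, write λ = r/(r+1) so W = M + λ·(N−M); W is affine-linear in λ
3. A is the centroid of triangle WML ⇒ A is an affine combination of earlier points and hence also affine-linear in λ
4. C is the midpoint of LM ⇒ C = (0, 1/2)
Every point depending on W is an affine combination of W and λ-independent points, so each such coordinate is linear in λ; the λ² term in each signed area is a multiple of (N−M)×(N−M) = 0, so 2·[NAC] and 2·[CMW] are each linear in λ. Evaluating at λ=0 and λ=1:
  2·[NAC] = -1/12·λ + 1/12,   2·[CMW] = -1/4·λ
So [NAC]:[CMW] = (-1/12·λ + 1/12) / (-1/4·λ). Setting this equal to 1/5:
  -1/12·λ + 1/12 = 1/5·(-1/4·λ)  ⇒  λ = 5/2
Then r = λ/(1−λ) = (5/2)/(-3/2) = -5/3. Check: with r = -5/3, W = (5/4, -3/2) and [NAC]:[CMW] = 1/5 as required.

r = -5/3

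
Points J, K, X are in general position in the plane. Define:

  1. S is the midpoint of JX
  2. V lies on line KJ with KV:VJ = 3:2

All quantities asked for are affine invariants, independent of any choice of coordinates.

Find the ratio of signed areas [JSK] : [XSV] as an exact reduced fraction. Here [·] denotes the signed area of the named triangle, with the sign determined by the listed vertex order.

Choose coordinates J = (0, 0), K = (1, 0), X = (0, 1).
1. S is the midpoint of JX ⇒ S = (0, 1/2)
2. V lies on line KJ with KV:VJ = 3:2 ⇒ V = (2/5, 0)
2·[JSK] = -1/2, 2·[XSV] = 1/5
[JSK]:[XSV] = -1/2:1/5 = -5/2

[JSK]:[XSV] = -5/2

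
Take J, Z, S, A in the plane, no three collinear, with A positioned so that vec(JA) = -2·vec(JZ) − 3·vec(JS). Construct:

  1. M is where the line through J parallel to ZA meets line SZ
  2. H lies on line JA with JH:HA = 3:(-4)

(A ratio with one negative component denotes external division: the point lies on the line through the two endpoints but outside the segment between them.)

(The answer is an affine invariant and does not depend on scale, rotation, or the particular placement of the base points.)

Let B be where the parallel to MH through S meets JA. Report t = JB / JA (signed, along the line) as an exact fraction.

Set J = (0, 0), Z = (1, 0), S = (0, 1), A = (-2, -3); any affine frame gives the same invariant.
1. M is where the line through J parallel to ZA meets line SZ ⇒ M = (1/2, 1/2)
2. H lies on line JA with JH:HA = 3:(-4) ⇒ H = (6, 9)
through S parallel to MH: direction (11/2, 17/2); meets JA at B = (-22, -33)
B = J + t·(A−J) with t = 11

t = 11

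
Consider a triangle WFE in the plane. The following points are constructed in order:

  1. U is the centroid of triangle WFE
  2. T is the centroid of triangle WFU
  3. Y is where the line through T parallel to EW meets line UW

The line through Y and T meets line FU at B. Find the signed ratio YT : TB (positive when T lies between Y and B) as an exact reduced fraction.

YT:TB = -2

Choose coordinates W = (0, 0), F = (1, 0), E = (0, 1).
1. U is the centroid of triangle WFE ⇒ U = (1/3, 1/3)
2. T is the centroid of triangle WFU ⇒ T = (4/9, 1/9)
3. Y is where the line through T parallel to EW meets line UW ⇒ Y = (4/9, 4/9)
line YT meets FU at B = (4/9, 5/18)
T = Y + t·(B−Y) with t = 2, so YT:TB = 2:-1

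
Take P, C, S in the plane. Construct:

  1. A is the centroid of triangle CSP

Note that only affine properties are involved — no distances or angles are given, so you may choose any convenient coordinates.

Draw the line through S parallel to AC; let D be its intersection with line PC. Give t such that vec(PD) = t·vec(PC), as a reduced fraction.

t = 2

Set P = (0, 0), C = (1, 0), S = (0, 1); any affine frame gives the same invariant.
1. A is the centroid of triangle CSP ⇒ A = (1/3, 1/3)
through S parallel to AC: direction (2/3, -1/3); meets PC at D = (2, 0)
D = P + t·(C−P) with t = 2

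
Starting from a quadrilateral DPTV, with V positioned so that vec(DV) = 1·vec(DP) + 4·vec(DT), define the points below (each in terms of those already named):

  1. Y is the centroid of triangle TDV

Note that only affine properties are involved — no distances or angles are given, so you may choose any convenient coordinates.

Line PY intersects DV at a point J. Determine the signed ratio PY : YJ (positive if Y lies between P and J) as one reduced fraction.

Set D = (0, 0), P = (1, 0), T = (0, 1), V = (1, 4); any affine frame gives the same invariant.
1. Y is the centroid of triangle TDV ⇒ Y = (1/3, 5/3)
line PY meets DV at J = (5/13, 20/13)
Y = P + t·(J−P) with t = 13/12, so PY:YJ = 13/12:-1/12

PY:YJ = -13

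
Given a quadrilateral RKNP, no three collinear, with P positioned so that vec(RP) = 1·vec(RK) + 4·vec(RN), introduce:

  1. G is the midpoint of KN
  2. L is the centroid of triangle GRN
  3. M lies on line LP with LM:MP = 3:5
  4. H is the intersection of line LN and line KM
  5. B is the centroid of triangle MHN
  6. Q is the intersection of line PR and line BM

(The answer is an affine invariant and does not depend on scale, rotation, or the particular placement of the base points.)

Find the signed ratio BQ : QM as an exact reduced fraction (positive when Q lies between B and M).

Choose coordinates R = (0, 0), K = (1, 0), N = (0, 1), P = (1, 4).
1. G is the midpoint of KN ⇒ G = (1/2, 1/2)
2. L is the centroid of triangle GRN ⇒ L = (1/6, 1/2)
3. M lies on line LP with LM:MP = 3:5 ⇒ M = (23/48, 29/16)
4. H is the intersection of line LN and line KM ⇒ H = (31/6, -29/2)
5. B is the centroid of triangle MHN ⇒ B = (271/144, -187/48)
6. Q is the intersection of line PR and line BM ⇒ Q = (76/163, 304/163)
Q = B + t·(M−B) with t = 329/326, so BQ:QM = t:(1−t) = 329/326:-3/326

BQ:QM = -329/3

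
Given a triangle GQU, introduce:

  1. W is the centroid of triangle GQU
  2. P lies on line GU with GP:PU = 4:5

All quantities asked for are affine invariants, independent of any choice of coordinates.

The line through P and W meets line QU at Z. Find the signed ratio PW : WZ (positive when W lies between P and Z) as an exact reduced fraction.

Set G = (0, 0), Q = (1, 0), U = (0, 1); any affine frame gives the same invariant.
1. W is the centroid of triangle GQU ⇒ W = (1/3, 1/3)
2. P lies on line GU with GP:PU = 4:5 ⇒ P = (0, 4/9)
line PW meets QU at Z = (5/6, 1/6)
W = P + t·(Z−P) with t = 2/5, so PW:WZ = 2/5:3/5

PW:WZ = 2/3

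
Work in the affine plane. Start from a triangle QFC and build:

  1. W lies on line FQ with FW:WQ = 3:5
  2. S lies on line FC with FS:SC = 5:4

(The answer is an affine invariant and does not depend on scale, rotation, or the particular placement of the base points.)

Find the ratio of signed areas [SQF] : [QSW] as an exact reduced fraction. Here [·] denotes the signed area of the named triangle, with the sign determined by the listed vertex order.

[SQF]:[QSW] = -8/5

Choose coordinates Q = (0, 0), F = (1, 0), C = (0, 1).
1. W lies on line FQ with FW:WQ = 3:5 ⇒ W = (5/8, 0)
2. S lies on line FC with FS:SC = 5:4 ⇒ S = (4/9, 5/9)
2·[SQF] = 5/9, 2·[QSW] = -25/72
[SQF]:[QSW] = 5/9:-25/72 = -8/5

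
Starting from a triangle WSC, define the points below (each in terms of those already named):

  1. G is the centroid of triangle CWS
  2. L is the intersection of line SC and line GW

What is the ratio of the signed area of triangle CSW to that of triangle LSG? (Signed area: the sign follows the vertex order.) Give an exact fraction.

Choose coordinates W = (0, 0), S = (1, 0), C = (0, 1).
1. G is the centroid of triangle CWS ⇒ G = (1/3, 1/3)
2. L is the intersection of line SC and line GW ⇒ L = (1/2, 1/2)
2·[CSW] = -1, 2·[LSG] = -1/6
[CSW]:[LSG] = -1:-1/6 = 6

[CSW]:[LSG] = 6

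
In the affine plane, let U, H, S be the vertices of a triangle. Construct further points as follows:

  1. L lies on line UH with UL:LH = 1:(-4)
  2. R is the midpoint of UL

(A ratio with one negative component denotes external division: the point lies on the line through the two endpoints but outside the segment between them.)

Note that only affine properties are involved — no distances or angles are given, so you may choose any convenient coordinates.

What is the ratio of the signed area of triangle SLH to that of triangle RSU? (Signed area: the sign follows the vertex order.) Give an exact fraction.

[SLH]:[RSU] = -8

Set U = (0, 0), H = (1, 0), S = (0, 1); any affine frame gives the same invariant.
1. L lies on line UH with UL:LH = 1:(-4) ⇒ L = (-1/3, 0)
2. R is the midpoint of UL ⇒ R = (-1/6, 0)
2·[SLH] = 4/3, 2·[RSU] = -1/6
[SLH]:[RSU] = 4/3:-1/6 = -8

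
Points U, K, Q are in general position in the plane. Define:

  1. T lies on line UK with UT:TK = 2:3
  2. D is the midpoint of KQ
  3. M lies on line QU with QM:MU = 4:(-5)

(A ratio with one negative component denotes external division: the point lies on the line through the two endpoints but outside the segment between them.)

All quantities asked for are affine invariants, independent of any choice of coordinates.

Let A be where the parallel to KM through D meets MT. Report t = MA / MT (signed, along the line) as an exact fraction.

t = 2/3

Work in coordinates with U = (0, 0), K = (1, 0), Q = (0, 1).
1. T lies on line UK with UT:TK = 2:3 ⇒ T = (2/5, 0)
2. D is the midpoint of KQ ⇒ D = (1/2, 1/2)
3. M lies on line QU with QM:MU = 4:(-5) ⇒ M = (0, 5)
through D parallel to KM: direction (-1, 5); meets MT at A = (4/15, 5/3)
A = M + t·(T−M) with t = 2/3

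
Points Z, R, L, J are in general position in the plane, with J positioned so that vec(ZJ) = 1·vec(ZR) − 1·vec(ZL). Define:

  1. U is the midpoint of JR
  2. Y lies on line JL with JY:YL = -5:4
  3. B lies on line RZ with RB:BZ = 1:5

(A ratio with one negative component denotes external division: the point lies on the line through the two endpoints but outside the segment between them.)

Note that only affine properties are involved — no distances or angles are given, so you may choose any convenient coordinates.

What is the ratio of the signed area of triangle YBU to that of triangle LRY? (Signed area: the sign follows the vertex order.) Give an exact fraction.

[YBU]:[LRY] = -11/48

Assign Z = (0, 0), R = (1, 0), L = (0, 1), J = (1, -1) — the answer is frame-independent, so this choice is without loss of generality.
1. U is the midpoint of JR ⇒ U = (1, -1/2)
2. Y lies on line JL with JY:YL = -5:4 ⇒ Y = (-4, 9)
3. B lies on line RZ with RB:BZ = 1:5 ⇒ B = (5/6, 0)
2·[YBU] = -11/12, 2·[LRY] = 4
[YBU]:[LRY] = -11/12:4 = -11/48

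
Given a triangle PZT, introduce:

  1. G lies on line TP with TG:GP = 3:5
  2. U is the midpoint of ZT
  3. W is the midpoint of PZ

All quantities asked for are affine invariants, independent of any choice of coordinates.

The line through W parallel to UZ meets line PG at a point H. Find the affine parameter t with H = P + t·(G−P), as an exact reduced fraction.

Assign P = (0, 0), Z = (1, 0), T = (0, 1) — the answer is frame-independent, so this choice is without loss of generality.
1. G lies on line TP with TG:GP = 3:5 ⇒ G = (0, 5/8)
2. U is the midpoint of ZT ⇒ U = (1/2, 1/2)
3. W is the midpoint of PZ ⇒ W = (1/2, 0)
through W parallel to UZ: direction (1/2, -1/2); meets PG at H = (0, 1/2)
H = P + t·(G−P) with t = 4/5

t = 4/5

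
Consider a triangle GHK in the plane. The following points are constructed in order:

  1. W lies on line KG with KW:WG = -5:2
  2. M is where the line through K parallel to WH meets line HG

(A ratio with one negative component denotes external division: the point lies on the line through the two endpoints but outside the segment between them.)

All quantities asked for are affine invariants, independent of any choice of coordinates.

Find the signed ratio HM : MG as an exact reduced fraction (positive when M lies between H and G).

HM:MG = -5/3

Assign G = (0, 0), H = (1, 0), K = (0, 1) — the answer is frame-independent, so this choice is without loss of generality.
1. W lies on line KG with KW:WG = -5:2 ⇒ W = (0, -2/3)
2. M is where the line through K parallel to WH meets line HG ⇒ M = (-3/2, 0)
M = H + t·(G−H) with t = 5/2, so HM:MG = t:(1−t) = 5/2:-3/2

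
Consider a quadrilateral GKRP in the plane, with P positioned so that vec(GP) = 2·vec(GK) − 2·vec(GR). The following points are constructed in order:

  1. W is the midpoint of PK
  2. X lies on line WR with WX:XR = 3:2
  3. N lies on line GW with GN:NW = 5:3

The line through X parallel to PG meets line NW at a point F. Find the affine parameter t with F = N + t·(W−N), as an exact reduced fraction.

t = 13/5

Assign G = (0, 0), K = (1, 0), R = (0, 1), P = (2, -2) — the answer is frame-independent, so this choice is without loss of generality.
1. W is the midpoint of PK ⇒ W = (3/2, -1)
2. X lies on line WR with WX:XR = 3:2 ⇒ X = (3/5, 1/5)
3. N lies on line GW with GN:NW = 5:3 ⇒ N = (15/16, -5/8)
through X parallel to PG: direction (-2, 2); meets NW at F = (12/5, -8/5)
F = N + t·(W−N) with t = 13/5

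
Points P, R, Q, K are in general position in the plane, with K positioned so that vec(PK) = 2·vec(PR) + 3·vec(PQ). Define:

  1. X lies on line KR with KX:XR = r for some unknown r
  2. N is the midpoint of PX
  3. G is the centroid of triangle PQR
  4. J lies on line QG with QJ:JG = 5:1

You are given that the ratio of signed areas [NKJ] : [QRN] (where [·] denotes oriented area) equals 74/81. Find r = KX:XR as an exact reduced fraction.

Set P = (0, 0), R = (1, 0), Q = (0, 1), K = (2, 3); any affine frame gives the same invariant.
1. With KX:XR = r, write λ = r/(r+1) so X = K + λ·(R−K); X is affine-linear in λ
2. N is the midpoint of PX ⇒ N is an affine combination of earlier points and hence also affine-linear in λ
3. G is the centroid of triangle PQR ⇒ G = (1/3, 1/3)
4. J lies on line QG with QJ:JG = 5:1 ⇒ J = (5/18, 4/9)
Every point depending on X is an affine combination of X and λ-independent points, so each such coordinate is linear in λ; the λ² term in each signed area is a multiple of (R−K)×(R−K) = 0, so 2·[NKJ] and 2·[QRN] are each linear in λ. Evaluating at λ=0 and λ=1:
  2·[NKJ] = 47/36·λ + 1/36,   2·[QRN] = -2·λ + 3/2
So [NKJ]:[QRN] = (47/36·λ + 1/36) / (-2·λ + 3/2). Setting this equal to 74/81:
  47/36·λ + 1/36 = 74/81·(-2·λ + 3/2)  ⇒  λ = 3/7
Then r = λ/(1−λ) = (3/7)/(4/7) = 3/4. Check: with r = 3/4, X = (11/7, 12/7) and [NKJ]:[QRN] = 74/81 as required.

r = 3/4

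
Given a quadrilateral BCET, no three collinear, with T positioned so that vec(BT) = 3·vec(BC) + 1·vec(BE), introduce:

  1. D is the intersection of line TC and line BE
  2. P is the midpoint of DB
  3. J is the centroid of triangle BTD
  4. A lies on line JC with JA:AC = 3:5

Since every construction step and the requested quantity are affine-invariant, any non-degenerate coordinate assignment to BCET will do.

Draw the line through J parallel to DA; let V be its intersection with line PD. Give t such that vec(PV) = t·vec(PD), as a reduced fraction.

t = 3/4

Work in coordinates with B = (0, 0), C = (1, 0), E = (0, 1), T = (3, 1).
1. D is the intersection of line TC and line BE ⇒ D = (0, -1/2)
2. P is the midpoint of DB ⇒ P = (0, -1/4)
3. J is the centroid of triangle BTD ⇒ J = (1, 1/6)
4. A lies on line JC with JA:AC = 3:5 ⇒ A = (1, 5/48)
through J parallel to DA: direction (1, 29/48); meets PD at V = (0, -7/16)
V = P + t·(D−P) with t = 3/4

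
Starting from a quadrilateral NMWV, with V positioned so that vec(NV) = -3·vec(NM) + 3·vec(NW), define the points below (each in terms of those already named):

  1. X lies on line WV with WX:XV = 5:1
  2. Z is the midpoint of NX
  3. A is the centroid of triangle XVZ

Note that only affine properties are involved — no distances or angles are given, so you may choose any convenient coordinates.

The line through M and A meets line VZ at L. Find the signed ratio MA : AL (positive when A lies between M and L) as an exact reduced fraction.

MA:AL = 16

Set N = (0, 0), M = (1, 0), W = (0, 1), V = (-3, 3); any affine frame gives the same invariant.
1. X lies on line WV with WX:XV = 5:1 ⇒ X = (-5/2, 8/3)
2. Z is the midpoint of NX ⇒ Z = (-5/4, 4/3)
3. A is the centroid of triangle XVZ ⇒ A = (-9/4, 7/3)
line MA meets VZ at L = (-157/64, 119/48)
A = M + t·(L−M) with t = 16/17, so MA:AL = 16/17:1/17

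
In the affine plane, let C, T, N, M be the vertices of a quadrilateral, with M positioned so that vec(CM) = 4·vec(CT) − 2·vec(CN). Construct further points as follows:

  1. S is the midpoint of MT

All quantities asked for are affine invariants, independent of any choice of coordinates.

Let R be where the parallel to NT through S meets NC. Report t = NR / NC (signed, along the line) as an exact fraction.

Assign C = (0, 0), T = (1, 0), N = (0, 1), M = (4, -2) — the answer is frame-independent, so this choice is without loss of generality.
1. S is the midpoint of MT ⇒ S = (5/2, -1)
through S parallel to NT: direction (1, -1); meets NC at R = (0, 3/2)
R = N + t·(C−N) with t = -1/2

t = -1/2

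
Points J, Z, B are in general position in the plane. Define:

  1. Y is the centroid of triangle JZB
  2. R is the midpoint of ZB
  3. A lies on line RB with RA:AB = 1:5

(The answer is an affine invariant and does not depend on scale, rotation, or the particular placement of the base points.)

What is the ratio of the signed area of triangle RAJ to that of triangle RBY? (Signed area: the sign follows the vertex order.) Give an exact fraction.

[RAJ]:[RBY] = 1/2

Work in coordinates with J = (0, 0), Z = (1, 0), B = (0, 1).
1. Y is the centroid of triangle JZB ⇒ Y = (1/3, 1/3)
2. R is the midpoint of ZB ⇒ R = (1/2, 1/2)
3. A lies on line RB with RA:AB = 1:5 ⇒ A = (5/12, 7/12)
2·[RAJ] = 1/12, 2·[RBY] = 1/6
[RAJ]:[RBY] = 1/12:1/6 = 1/2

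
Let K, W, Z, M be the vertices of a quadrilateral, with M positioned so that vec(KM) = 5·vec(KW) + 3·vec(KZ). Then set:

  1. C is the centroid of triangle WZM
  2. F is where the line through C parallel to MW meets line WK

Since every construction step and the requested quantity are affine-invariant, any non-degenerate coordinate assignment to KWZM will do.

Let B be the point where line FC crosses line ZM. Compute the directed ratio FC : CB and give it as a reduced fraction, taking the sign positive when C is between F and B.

Work in coordinates with K = (0, 0), W = (1, 0), Z = (0, 1), M = (5, 3).
1. C is the centroid of triangle WZM ⇒ C = (2, 4/3)
2. F is where the line through C parallel to MW meets line WK ⇒ F = (2/9, 0)
line FC meets ZM at B = (10/3, 7/3)
C = F + t·(B−F) with t = 4/7, so FC:CB = 4/7:3/7

FC:CB = 4/3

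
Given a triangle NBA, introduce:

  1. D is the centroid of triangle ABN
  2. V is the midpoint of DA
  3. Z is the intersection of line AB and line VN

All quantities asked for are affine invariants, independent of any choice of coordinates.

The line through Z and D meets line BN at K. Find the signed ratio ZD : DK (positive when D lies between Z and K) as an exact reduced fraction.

ZD:DK = 7/5

Choose coordinates N = (0, 0), B = (1, 0), A = (0, 1).
1. D is the centroid of triangle ABN ⇒ D = (1/3, 1/3)
2. V is the midpoint of DA ⇒ V = (1/6, 2/3)
3. Z is the intersection of line AB and line VN ⇒ Z = (1/5, 4/5)
line ZD meets BN at K = (3/7, 0)
D = Z + t·(K−Z) with t = 7/12, so ZD:DK = 7/12:5/12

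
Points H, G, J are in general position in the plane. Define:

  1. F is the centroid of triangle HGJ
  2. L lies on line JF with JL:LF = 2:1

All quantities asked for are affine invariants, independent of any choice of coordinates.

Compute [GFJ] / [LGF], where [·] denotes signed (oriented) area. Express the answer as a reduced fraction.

Choose coordinates H = (0, 0), G = (1, 0), J = (0, 1).
1. F is the centroid of triangle HGJ ⇒ F = (1/3, 1/3)
2. L lies on line JF with JL:LF = 2:1 ⇒ L = (2/9, 5/9)
2·[GFJ] = -1/3, 2·[LGF] = -1/9
[GFJ]:[LGF] = -1/3:-1/9 = 3

[GFJ]:[LGF] = 3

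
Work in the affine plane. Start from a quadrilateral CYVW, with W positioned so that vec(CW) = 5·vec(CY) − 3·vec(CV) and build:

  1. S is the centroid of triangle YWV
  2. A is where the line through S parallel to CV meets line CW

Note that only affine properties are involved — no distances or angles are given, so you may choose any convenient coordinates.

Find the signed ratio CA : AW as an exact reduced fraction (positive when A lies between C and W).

CA:AW = 2/3

Choose coordinates C = (0, 0), Y = (1, 0), V = (0, 1), W = (5, -3).
1. S is the centroid of triangle YWV ⇒ S = (2, -2/3)
2. A is where the line through S parallel to CV meets line CW ⇒ A = (2, -6/5)
A = C + t·(W−C) with t = 2/5, so CA:AW = t:(1−t) = 2/5:3/5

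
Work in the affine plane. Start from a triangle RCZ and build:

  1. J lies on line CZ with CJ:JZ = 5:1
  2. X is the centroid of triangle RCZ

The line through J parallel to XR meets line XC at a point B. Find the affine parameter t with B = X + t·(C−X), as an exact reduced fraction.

Assign R = (0, 0), C = (1, 0), Z = (0, 1) — the answer is frame-independent, so this choice is without loss of generality.
1. J lies on line CZ with CJ:JZ = 5:1 ⇒ J = (1/6, 5/6)
2. X is the centroid of triangle RCZ ⇒ X = (1/3, 1/3)
through J parallel to XR: direction (-1/3, -1/3); meets XC at B = (-1/9, 5/9)
B = X + t·(C−X) with t = -2/3

t = -2/3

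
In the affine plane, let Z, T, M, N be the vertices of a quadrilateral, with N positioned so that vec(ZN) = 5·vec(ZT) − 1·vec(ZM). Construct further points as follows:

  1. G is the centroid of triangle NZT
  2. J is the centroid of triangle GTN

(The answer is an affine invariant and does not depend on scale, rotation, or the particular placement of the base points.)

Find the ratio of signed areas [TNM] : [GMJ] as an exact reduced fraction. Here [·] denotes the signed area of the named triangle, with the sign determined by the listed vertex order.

[TNM]:[GMJ] = -9/2

Work in coordinates with Z = (0, 0), T = (1, 0), M = (0, 1), N = (5, -1).
1. G is the centroid of triangle NZT ⇒ G = (2, -1/3)
2. J is the centroid of triangle GTN ⇒ J = (8/3, -4/9)
2·[TNM] = 3, 2·[GMJ] = -2/3
[TNM]:[GMJ] = 3:-2/3 = -9/2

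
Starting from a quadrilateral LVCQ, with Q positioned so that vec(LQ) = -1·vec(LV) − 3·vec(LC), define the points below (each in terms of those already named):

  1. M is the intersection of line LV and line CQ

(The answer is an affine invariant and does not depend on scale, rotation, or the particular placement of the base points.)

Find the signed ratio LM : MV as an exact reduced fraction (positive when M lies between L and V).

LM:MV = -1/5

Assign L = (0, 0), V = (1, 0), C = (0, 1), Q = (-1, -3) — the answer is frame-independent, so this choice is without loss of generality.
1. M is the intersection of line LV and line CQ ⇒ M = (-1/4, 0)
M = L + t·(V−L) with t = -1/4, so LM:MV = t:(1−t) = -1/4:5/4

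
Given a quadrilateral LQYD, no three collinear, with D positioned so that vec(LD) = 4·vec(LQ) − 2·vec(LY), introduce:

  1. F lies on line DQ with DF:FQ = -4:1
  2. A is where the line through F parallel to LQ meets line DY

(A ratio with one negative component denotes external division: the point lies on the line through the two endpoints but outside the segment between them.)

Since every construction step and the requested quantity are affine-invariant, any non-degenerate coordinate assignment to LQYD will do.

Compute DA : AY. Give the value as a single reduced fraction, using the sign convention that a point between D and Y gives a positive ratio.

DA:AY = 8

Assign L = (0, 0), Q = (1, 0), Y = (0, 1), D = (4, -2) — the answer is frame-independent, so this choice is without loss of generality.
1. F lies on line DQ with DF:FQ = -4:1 ⇒ F = (0, 2/3)
2. A is where the line through F parallel to LQ meets line DY ⇒ A = (4/9, 2/3)
A = D + t·(Y−D) with t = 8/9, so DA:AY = t:(1−t) = 8/9:1/9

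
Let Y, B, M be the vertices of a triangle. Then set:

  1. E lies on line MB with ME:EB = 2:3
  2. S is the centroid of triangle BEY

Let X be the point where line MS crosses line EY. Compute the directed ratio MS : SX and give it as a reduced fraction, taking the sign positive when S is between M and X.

MS:SX = -3

Choose coordinates Y = (0, 0), B = (1, 0), M = (0, 1).
1. E lies on line MB with ME:EB = 2:3 ⇒ E = (2/5, 3/5)
2. S is the centroid of triangle BEY ⇒ S = (7/15, 1/5)
line MS meets EY at X = (14/45, 7/15)
S = M + t·(X−M) with t = 3/2, so MS:SX = 3/2:-1/2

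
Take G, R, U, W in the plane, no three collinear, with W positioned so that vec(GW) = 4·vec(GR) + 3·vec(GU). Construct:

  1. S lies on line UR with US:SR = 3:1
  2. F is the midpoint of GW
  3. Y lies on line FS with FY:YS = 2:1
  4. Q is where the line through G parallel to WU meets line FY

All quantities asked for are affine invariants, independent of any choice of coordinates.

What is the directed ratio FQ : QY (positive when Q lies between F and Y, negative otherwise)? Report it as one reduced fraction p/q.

FQ:QY = -6

Work in coordinates with G = (0, 0), R = (1, 0), U = (0, 1), W = (4, 3).
1. S lies on line UR with US:SR = 3:1 ⇒ S = (3/4, 1/4)
2. F is the midpoint of GW ⇒ F = (2, 3/2)
3. Y lies on line FS with FY:YS = 2:1 ⇒ Y = (7/6, 2/3)
4. Q is where the line through G parallel to WU meets line FY ⇒ Q = (1, 1/2)
Q = F + t·(Y−F) with t = 6/5, so FQ:QY = t:(1−t) = 6/5:-1/5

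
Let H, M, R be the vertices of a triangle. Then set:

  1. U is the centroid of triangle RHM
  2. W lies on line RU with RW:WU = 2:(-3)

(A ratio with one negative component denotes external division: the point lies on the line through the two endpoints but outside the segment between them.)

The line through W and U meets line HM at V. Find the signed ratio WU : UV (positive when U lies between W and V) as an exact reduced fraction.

Work in coordinates with H = (0, 0), M = (1, 0), R = (0, 1).
1. U is the centroid of triangle RHM ⇒ U = (1/3, 1/3)
2. W lies on line RU with RW:WU = 2:(-3) ⇒ W = (-2/3, 7/3)
line WU meets HM at V = (1/2, 0)
U = W + t·(V−W) with t = 6/7, so WU:UV = 6/7:1/7

WU:UV = 6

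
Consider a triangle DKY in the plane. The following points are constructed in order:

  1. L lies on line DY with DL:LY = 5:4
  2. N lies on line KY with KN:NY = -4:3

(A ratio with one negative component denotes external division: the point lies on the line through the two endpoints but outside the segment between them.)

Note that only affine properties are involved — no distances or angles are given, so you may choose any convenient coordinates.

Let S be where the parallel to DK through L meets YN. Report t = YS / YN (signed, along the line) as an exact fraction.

t = -4/27

Assign D = (0, 0), K = (1, 0), Y = (0, 1) — the answer is frame-independent, so this choice is without loss of generality.
1. L lies on line DY with DL:LY = 5:4 ⇒ L = (0, 5/9)
2. N lies on line KY with KN:NY = -4:3 ⇒ N = (-3, 4)
through L parallel to DK: direction (1, 0); meets YN at S = (4/9, 5/9)
S = Y + t·(N−Y) with t = -4/27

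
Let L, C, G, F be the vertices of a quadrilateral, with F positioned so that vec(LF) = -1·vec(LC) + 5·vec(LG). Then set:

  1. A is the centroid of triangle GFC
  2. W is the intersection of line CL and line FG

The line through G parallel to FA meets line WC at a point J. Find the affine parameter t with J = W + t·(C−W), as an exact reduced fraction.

t = 1/9

Assign L = (0, 0), C = (1, 0), G = (0, 1), F = (-1, 5) — the answer is frame-independent, so this choice is without loss of generality.
1. A is the centroid of triangle GFC ⇒ A = (0, 2)
2. W is the intersection of line CL and line FG ⇒ W = (1/4, 0)
through G parallel to FA: direction (1, -3); meets WC at J = (1/3, 0)
J = W + t·(C−W) with t = 1/9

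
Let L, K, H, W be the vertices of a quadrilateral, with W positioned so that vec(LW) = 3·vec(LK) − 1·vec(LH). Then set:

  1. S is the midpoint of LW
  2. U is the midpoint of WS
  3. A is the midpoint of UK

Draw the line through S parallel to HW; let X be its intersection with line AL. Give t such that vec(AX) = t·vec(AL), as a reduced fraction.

Work in coordinates with L = (0, 0), K = (1, 0), H = (0, 1), W = (3, -1).
1. S is the midpoint of LW ⇒ S = (3/2, -1/2)
2. U is the midpoint of WS ⇒ U = (9/4, -3/4)
3. A is the midpoint of UK ⇒ A = (13/8, -3/8)
through S parallel to HW: direction (3, -2); meets AL at X = (39/34, -9/34)
X = A + t·(L−A) with t = 5/17

t = 5/17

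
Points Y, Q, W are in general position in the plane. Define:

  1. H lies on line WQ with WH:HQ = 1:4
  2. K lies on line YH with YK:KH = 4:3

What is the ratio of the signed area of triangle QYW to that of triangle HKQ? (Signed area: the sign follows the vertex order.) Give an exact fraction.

[QYW]:[HKQ] = -35/12

Work in coordinates with Y = (0, 0), Q = (1, 0), W = (0, 1).
1. H lies on line WQ with WH:HQ = 1:4 ⇒ H = (1/5, 4/5)
2. K lies on line YH with YK:KH = 4:3 ⇒ K = (4/35, 16/35)
2·[QYW] = -1, 2·[HKQ] = 12/35
[QYW]:[HKQ] = -1:12/35 = -35/12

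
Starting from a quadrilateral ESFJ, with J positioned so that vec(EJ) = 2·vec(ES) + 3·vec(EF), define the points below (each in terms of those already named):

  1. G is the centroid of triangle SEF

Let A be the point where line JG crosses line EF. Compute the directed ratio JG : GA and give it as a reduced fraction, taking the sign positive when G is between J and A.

Set E = (0, 0), S = (1, 0), F = (0, 1), J = (2, 3); any affine frame gives the same invariant.
1. G is the centroid of triangle SEF ⇒ G = (1/3, 1/3)
line JG meets EF at A = (0, -1/5)
G = J + t·(A−J) with t = 5/6, so JG:GA = 5/6:1/6

JG:GA = 5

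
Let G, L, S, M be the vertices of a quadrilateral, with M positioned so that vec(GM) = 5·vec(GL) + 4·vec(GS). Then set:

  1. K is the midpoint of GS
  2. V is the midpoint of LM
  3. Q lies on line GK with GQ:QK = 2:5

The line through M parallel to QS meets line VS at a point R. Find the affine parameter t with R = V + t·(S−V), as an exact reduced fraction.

t = -2/3

Work in coordinates with G = (0, 0), L = (1, 0), S = (0, 1), M = (5, 4).
1. K is the midpoint of GS ⇒ K = (0, 1/2)
2. V is the midpoint of LM ⇒ V = (3, 2)
3. Q lies on line GK with GQ:QK = 2:5 ⇒ Q = (0, 1/7)
through M parallel to QS: direction (0, 6/7); meets VS at R = (5, 8/3)
R = V + t·(S−V) with t = -2/3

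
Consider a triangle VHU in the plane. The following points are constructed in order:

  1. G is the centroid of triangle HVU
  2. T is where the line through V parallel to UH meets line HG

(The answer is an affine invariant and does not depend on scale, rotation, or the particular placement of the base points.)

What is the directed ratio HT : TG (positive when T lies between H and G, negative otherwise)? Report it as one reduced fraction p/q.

Set V = (0, 0), H = (1, 0), U = (0, 1); any affine frame gives the same invariant.
1. G is the centroid of triangle HVU ⇒ G = (1/3, 1/3)
2. T is where the line through V parallel to UH meets line HG ⇒ T = (-1, 1)
T = H + t·(G−H) with t = 3, so HT:TG = t:(1−t) = 3:-2

HT:TG = -3/2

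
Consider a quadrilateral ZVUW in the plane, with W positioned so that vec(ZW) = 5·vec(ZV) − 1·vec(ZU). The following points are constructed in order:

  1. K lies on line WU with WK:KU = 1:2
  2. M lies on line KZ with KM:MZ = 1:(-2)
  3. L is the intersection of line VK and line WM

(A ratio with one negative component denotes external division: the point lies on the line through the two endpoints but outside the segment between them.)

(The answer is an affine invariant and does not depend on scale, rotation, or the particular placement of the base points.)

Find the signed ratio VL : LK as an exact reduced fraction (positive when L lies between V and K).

Work in coordinates with Z = (0, 0), V = (1, 0), U = (0, 1), W = (5, -1).
1. K lies on line WU with WK:KU = 1:2 ⇒ K = (10/3, -1/3)
2. M lies on line KZ with KM:MZ = 1:(-2) ⇒ M = (20/3, -2/3)
3. L is the intersection of line VK and line WM ⇒ L = (25/4, -3/4)
L = V + t·(K−V) with t = 9/4, so VL:LK = t:(1−t) = 9/4:-5/4

VL:LK = -9/5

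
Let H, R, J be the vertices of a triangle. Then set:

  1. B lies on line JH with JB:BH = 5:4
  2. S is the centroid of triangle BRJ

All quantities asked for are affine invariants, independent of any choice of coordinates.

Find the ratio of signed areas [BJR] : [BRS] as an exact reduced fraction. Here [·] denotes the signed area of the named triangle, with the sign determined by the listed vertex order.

Choose coordinates H = (0, 0), R = (1, 0), J = (0, 1).
1. B lies on line JH with JB:BH = 5:4 ⇒ B = (0, 4/9)
2. S is the centroid of triangle BRJ ⇒ S = (1/3, 13/27)
2·[BJR] = -5/9, 2·[BRS] = 5/27
[BJR]:[BRS] = -5/9:5/27 = -3

[BJR]:[BRS] = -3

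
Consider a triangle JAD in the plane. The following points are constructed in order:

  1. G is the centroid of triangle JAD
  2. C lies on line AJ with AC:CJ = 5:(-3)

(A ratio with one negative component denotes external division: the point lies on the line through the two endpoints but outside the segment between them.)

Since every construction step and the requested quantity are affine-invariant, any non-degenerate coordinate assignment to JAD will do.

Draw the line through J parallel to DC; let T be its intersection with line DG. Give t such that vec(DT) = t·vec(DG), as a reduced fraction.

t = 9/8

Work in coordinates with J = (0, 0), A = (1, 0), D = (0, 1).
1. G is the centroid of triangle JAD ⇒ G = (1/3, 1/3)
2. C lies on line AJ with AC:CJ = 5:(-3) ⇒ C = (-3/2, 0)
through J parallel to DC: direction (-3/2, -1); meets DG at T = (3/8, 1/4)
T = D + t·(G−D) with t = 9/8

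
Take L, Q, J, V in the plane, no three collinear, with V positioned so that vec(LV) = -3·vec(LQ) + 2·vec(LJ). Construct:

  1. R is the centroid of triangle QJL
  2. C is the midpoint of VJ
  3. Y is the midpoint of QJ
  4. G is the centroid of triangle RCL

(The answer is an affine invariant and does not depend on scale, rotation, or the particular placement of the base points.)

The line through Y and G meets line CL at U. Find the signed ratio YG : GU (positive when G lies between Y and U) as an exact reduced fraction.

Set L = (0, 0), Q = (1, 0), J = (0, 1), V = (-3, 2); any affine frame gives the same invariant.
1. R is the centroid of triangle QJL ⇒ R = (1/3, 1/3)
2. C is the midpoint of VJ ⇒ C = (-3/2, 3/2)
3. Y is the midpoint of QJ ⇒ Y = (1/2, 1/2)
4. G is the centroid of triangle RCL ⇒ G = (-7/18, 11/18)
line YG meets CL at U = (-9/14, 9/14)
G = Y + t·(U−Y) with t = 7/9, so YG:GU = 7/9:2/9

YG:GU = 7/2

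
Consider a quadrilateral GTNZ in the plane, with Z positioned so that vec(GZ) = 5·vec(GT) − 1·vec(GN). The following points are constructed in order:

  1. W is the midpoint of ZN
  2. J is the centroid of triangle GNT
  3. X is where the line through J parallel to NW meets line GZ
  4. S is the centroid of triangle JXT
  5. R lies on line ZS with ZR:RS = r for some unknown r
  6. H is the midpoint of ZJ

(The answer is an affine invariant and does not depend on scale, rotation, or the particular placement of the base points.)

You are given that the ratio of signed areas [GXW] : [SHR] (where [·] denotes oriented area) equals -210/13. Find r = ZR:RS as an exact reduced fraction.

Assign G = (0, 0), T = (1, 0), N = (0, 1), Z = (5, -1) — the answer is frame-independent, so this choice is without loss of generality.
1. W is the midpoint of ZN ⇒ W = (5/2, 0)
2. J is the centroid of triangle GNT ⇒ J = (1/3, 1/3)
3. X is where the line through J parallel to NW meets line GZ ⇒ X = (7/3, -7/15)
4. S is the centroid of triangle JXT ⇒ S = (11/9, -2/45)
5. With ZR:RS = r, write λ = r/(r+1) so R = Z + λ·(S−Z); R is affine-linear in λ
6. H is the midpoint of ZJ ⇒ H = (8/3, -1/3)
Every point depending on R is an affine combination of R and λ-independent points, so each such coordinate is linear in λ; the λ² term in each signed area is a multiple of (S−Z)×(S−Z) = 0, so 2·[GXW] and 2·[SHR] are each linear in λ. Evaluating at λ=0 and λ=1:
  2·[GXW] = 7/6,   2·[SHR] = 13/45·λ − 13/45
So [GXW]:[SHR] = (7/6) / (13/45·λ − 13/45). Setting this equal to -210/13:
  7/6 = -210/13·(13/45·λ − 13/45)  ⇒  λ = 3/4
Then r = λ/(1−λ) = (3/4)/(1/4) = 3. Check: with r = 3, R = (13/6, -17/60) and [GXW]:[SHR] = -210/13 as required.

r = 3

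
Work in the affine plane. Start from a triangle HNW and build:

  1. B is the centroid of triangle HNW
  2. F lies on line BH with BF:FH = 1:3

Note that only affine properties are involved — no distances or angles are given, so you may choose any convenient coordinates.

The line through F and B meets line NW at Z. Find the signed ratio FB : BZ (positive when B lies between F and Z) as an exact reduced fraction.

Choose coordinates H = (0, 0), N = (1, 0), W = (0, 1).
1. B is the centroid of triangle HNW ⇒ B = (1/3, 1/3)
2. F lies on line BH with BF:FH = 1:3 ⇒ F = (1/4, 1/4)
line FB meets NW at Z = (1/2, 1/2)
B = F + t·(Z−F) with t = 1/3, so FB:BZ = 1/3:2/3

FB:BZ = 1/2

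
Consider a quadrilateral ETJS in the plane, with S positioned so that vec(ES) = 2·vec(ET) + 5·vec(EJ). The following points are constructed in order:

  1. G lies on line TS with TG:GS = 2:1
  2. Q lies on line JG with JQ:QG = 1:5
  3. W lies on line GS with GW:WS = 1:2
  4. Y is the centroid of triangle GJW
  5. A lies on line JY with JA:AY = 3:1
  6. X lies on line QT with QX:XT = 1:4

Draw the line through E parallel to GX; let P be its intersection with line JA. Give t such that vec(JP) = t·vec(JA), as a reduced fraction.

Work in coordinates with E = (0, 0), T = (1, 0), J = (0, 1), S = (2, 5).
1. G lies on line TS with TG:GS = 2:1 ⇒ G = (5/3, 10/3)
2. Q lies on line JG with JQ:QG = 1:5 ⇒ Q = (5/18, 25/18)
3. W lies on line GS with GW:WS = 1:2 ⇒ W = (16/9, 35/9)
4. Y is the centroid of triangle GJW ⇒ Y = (31/27, 74/27)
5. A lies on line JY with JA:AY = 3:1 ⇒ A = (31/36, 83/36)
6. X lies on line QT with QX:XT = 1:4 ⇒ X = (19/45, 10/9)
through E parallel to GX: direction (-56/45, -20/9); meets JA at P = (434/117, 775/117)
P = J + t·(A−J) with t = 56/13

t = 56/13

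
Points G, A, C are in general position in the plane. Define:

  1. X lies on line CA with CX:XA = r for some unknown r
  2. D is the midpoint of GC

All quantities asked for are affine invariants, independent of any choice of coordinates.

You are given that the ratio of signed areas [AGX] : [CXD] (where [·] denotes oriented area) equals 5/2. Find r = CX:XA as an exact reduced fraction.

r = 4/5

Work in coordinates with G = (0, 0), A = (1, 0), C = (0, 1).
1. With CX:XA = r, write λ = r/(r+1) so X = C + λ·(A−C); X is affine-linear in λ
2. D is the midpoint of GC ⇒ D = (0, 1/2)
Every point depending on X is an affine combination of X and λ-independent points, so each such coordinate is linear in λ; the λ² term in each signed area is a multiple of (A−C)×(A−C) = 0, so 2·[AGX] and 2·[CXD] are each linear in λ. Evaluating at λ=0 and λ=1:
  2·[AGX] = λ − 1,   2·[CXD] = -1/2·λ
So [AGX]:[CXD] = (λ − 1) / (-1/2·λ). Setting this equal to 5/2:
  λ − 1 = 5/2·(-1/2·λ)  ⇒  λ = 4/9
Then r = λ/(1−λ) = (4/9)/(5/9) = 4/5. Check: with r = 4/5, X = (4/9, 5/9) and [AGX]:[CXD] = 5/2 as required.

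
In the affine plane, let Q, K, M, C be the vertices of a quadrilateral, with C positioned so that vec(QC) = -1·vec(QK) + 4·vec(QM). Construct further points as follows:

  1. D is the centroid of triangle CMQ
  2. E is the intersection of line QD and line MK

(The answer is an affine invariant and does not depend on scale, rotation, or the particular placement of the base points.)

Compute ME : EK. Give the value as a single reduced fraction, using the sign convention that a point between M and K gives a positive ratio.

Set Q = (0, 0), K = (1, 0), M = (0, 1), C = (-1, 4); any affine frame gives the same invariant.
1. D is the centroid of triangle CMQ ⇒ D = (-1/3, 5/3)
2. E is the intersection of line QD and line MK ⇒ E = (-1/4, 5/4)
E = M + t·(K−M) with t = -1/4, so ME:EK = t:(1−t) = -1/4:5/4

ME:EK = -1/5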